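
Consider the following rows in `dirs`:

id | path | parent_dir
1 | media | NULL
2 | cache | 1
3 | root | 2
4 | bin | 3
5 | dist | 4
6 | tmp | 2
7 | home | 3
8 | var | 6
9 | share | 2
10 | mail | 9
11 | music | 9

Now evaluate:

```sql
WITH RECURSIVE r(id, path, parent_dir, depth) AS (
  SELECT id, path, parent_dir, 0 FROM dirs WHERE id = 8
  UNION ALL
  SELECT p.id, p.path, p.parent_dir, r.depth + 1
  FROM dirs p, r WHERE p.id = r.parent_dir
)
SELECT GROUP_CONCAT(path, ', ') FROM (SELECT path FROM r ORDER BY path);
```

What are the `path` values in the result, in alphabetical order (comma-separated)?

Base: id=8 (var), parent_dir=6, depth 0.
Iteration 1: join on id=6 -> tmp (id 6, parent_dir=2, depth 1).
Iteration 2: join on id=2 -> cache (id 2, parent_dir=1, depth 2).
Iteration 3: join on id=1 -> media (id 1, parent_dir=NULL, depth 3).
Iteration 4: parent_dir is NULL; no match; recursion stops.

cache, media, tmp, var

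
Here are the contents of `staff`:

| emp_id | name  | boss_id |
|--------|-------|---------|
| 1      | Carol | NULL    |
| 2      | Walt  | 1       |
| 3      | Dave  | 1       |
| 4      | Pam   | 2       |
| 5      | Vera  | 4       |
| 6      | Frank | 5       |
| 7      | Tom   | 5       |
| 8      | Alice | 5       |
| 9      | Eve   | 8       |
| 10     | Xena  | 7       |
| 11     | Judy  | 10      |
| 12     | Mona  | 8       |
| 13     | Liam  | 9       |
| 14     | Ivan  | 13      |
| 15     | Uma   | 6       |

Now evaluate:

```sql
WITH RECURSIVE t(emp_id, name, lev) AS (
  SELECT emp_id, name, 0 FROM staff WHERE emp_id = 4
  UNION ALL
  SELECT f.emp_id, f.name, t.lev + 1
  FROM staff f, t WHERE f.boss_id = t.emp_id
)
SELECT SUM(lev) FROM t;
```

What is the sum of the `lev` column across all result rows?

32

Base: emp_id=4 (Pam) at lev 0.
Iteration 1: rows with boss_id in {4} -> Vera (id 5, lev 1).
Iteration 2: rows with boss_id in {5} -> Frank (id 6, lev 2), Tom (id 7, lev 2), Alice (id 8, lev 2).
Iteration 3: rows with boss_id in {6,7,8} -> Eve (id 9, lev 3), Xena (id 10, lev 3), Mona (id 12, lev 3), Uma (id 15, lev 3).
Iteration 4: rows with boss_id in {9,10,12,15} -> Judy (id 11, lev 4), Liam (id 13, lev 4).
Iteration 5: rows with boss_id in {11,13} -> Ivan (id 14, lev 5).
Iteration 6: no rows with boss_id in {14}; recursion stops.
SUM(lev) = 0 + 1 + 2 + 2 + 2 + 3 + 3 + 3 + 3 + 4 + 4 + 5 = 32.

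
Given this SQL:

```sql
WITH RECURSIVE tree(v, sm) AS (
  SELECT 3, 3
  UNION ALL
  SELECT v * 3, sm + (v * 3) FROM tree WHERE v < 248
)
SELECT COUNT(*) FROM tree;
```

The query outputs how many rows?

Base: v=3, sm=3.
Iteration 1: 3 < 248 holds -> v = 3 * 3 = 9, sm = 3 + 9 = 12.
Iteration 2: 9 < 248 holds -> v = 9 * 3 = 27, sm = 12 + 27 = 39.
Iteration 3: 27 < 248 holds -> v = 27 * 3 = 81, sm = 39 + 81 = 120.
Iteration 4: 81 < 248 holds -> v = 81 * 3 = 243, sm = 120 + 243 = 363.
Iteration 5: 243 < 248 holds -> v = 243 * 3 = 729, sm = 363 + 729 = 1092.
Iteration 6: 729 < 248 fails; recursion stops.
Total rows emitted: 6.

6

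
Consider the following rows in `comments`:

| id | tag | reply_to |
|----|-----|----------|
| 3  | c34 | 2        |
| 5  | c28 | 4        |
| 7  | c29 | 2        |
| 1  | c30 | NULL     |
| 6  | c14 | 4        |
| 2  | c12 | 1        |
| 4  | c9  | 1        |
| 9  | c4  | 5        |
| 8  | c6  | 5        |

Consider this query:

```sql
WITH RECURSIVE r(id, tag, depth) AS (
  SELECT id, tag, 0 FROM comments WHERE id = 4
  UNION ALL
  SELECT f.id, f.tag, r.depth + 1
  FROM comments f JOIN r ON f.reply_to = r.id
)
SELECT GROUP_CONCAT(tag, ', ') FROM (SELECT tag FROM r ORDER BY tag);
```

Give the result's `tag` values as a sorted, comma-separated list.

Base: id=4 (c9) at depth 0.
Iteration 1: rows with reply_to in {4} -> c28 (id 5, depth 1), c14 (id 6, depth 1).
Iteration 2: rows with reply_to in {5,6} -> c6 (id 8, depth 2), c4 (id 9, depth 2).
Iteration 3: no rows with reply_to in {8,9}; recursion stops.

c14, c28, c4, c6, c9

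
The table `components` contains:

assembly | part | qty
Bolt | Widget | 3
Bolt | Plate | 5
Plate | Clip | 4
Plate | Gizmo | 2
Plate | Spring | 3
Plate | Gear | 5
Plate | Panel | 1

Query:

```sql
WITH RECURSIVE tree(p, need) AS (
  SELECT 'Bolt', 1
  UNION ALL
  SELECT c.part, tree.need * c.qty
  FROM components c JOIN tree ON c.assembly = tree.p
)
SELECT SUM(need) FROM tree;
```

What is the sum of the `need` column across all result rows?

84

Base: (Bolt, need=1).
Iteration 1: components of {Bolt} -> Plate = 1*5 = 5, Widget = 1*3 = 3.
Iteration 2: components of {Plate,Widget} -> Clip = 5*4 = 20, Gear = 5*5 = 25, Gizmo = 5*2 = 10, Panel = 5*1 = 5, Spring = 5*3 = 15.
Iteration 3: no further components; recursion stops.
SUM(need) = 1 + 3 + 5 + 20 + 10 + 15 + 25 + 5 = 84.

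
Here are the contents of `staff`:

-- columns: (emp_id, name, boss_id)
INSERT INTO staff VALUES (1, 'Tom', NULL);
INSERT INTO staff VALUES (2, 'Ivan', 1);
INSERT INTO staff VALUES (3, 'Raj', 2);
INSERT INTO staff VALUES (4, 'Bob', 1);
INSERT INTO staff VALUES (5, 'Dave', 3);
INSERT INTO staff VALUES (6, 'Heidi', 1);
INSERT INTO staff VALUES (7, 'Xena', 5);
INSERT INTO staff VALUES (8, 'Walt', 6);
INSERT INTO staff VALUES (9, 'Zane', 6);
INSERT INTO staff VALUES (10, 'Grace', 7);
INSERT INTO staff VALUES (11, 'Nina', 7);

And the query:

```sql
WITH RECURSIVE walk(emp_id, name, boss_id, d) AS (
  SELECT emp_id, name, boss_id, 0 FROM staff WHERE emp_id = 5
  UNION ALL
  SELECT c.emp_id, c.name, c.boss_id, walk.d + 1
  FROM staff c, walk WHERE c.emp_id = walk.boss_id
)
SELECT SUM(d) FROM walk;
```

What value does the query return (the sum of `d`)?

6

Base: emp_id=5 (Dave), boss_id=3, d 0.
Iteration 1: join on emp_id=3 -> Raj (id 3, boss_id=2, d 1).
Iteration 2: join on emp_id=2 -> Ivan (id 2, boss_id=1, d 2).
Iteration 3: join on emp_id=1 -> Tom (id 1, boss_id=NULL, d 3).
Iteration 4: boss_id is NULL; no match; recursion stops.
SUM(d) = 0 + 1 + 2 + 3 = 6.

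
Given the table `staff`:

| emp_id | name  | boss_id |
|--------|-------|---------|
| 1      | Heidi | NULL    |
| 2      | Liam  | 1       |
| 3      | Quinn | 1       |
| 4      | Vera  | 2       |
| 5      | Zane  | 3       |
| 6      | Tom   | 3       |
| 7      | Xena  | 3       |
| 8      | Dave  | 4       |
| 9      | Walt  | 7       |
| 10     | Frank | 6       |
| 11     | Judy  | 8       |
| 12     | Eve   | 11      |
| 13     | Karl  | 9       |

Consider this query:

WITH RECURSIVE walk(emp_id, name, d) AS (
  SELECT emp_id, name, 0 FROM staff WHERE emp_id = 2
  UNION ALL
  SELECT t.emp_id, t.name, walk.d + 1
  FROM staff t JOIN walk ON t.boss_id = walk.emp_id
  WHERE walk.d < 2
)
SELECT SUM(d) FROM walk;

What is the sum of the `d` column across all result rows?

3

Base: emp_id=2 (Liam) at d 0.
Iteration 1: rows with boss_id in {2} -> Vera (id 4, d 1).
Iteration 2: rows with boss_id in {4} -> Dave (id 8, d 2).
Iteration 3: d < 2 fails for all current rows; recursion stops.
SUM(d) = 0 + 1 + 2 = 3.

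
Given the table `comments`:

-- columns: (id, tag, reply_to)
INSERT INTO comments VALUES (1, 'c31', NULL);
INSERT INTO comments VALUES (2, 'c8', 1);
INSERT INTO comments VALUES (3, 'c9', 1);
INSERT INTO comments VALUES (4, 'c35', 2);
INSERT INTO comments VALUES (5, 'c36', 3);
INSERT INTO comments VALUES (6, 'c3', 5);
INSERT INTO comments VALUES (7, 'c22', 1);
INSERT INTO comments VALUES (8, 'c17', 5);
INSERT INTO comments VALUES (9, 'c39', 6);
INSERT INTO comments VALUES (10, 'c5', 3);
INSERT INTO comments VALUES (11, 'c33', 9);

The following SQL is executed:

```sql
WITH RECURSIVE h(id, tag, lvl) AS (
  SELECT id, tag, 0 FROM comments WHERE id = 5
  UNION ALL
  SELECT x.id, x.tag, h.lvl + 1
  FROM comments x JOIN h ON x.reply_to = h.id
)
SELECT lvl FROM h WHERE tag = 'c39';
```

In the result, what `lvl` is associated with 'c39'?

Base: id=5 (c36) at lvl 0.
Iteration 1: rows with reply_to in {5} -> c3 (id 6, lvl 1), c17 (id 8, lvl 1).
Iteration 2: rows with reply_to in {6,8} -> c39 (id 9, lvl 2).
Iteration 3: rows with reply_to in {9} -> c33 (id 11, lvl 3).
Iteration 4: no rows with reply_to in {11}; recursion stops.

2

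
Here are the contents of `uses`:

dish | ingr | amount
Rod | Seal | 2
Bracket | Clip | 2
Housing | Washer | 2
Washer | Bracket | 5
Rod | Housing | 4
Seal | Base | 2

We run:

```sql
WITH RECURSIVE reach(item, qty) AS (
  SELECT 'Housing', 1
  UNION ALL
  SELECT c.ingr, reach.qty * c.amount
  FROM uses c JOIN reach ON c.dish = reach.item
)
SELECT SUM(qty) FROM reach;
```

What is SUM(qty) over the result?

Base: (Housing, qty=1).
Iteration 1: components of {Housing} -> Washer = 1*2 = 2.
Iteration 2: components of {Washer} -> Bracket = 2*5 = 10.
Iteration 3: components of {Bracket} -> Clip = 10*2 = 20.
Iteration 4: no further components; recursion stops.
SUM(qty) = 1 + 2 + 10 + 20 = 33.

33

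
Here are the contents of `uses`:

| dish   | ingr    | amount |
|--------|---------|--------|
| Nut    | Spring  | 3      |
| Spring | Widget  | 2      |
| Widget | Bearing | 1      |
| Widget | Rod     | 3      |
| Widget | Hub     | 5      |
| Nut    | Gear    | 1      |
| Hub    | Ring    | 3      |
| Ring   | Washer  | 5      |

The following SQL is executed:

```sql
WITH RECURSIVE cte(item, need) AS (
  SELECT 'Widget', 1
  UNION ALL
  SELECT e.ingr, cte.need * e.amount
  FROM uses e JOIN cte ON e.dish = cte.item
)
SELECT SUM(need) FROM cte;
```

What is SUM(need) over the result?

Base: (Widget, need=1).
Iteration 1: components of {Widget} -> Bearing = 1*1 = 1, Hub = 1*5 = 5, Rod = 1*3 = 3.
Iteration 2: components of {Bearing,Hub,Rod} -> Ring = 5*3 = 15.
Iteration 3: components of {Ring} -> Washer = 15*5 = 75.
Iteration 4: no further components; recursion stops.
SUM(need) = 1 + 1 + 3 + 5 + 15 + 75 = 100.

100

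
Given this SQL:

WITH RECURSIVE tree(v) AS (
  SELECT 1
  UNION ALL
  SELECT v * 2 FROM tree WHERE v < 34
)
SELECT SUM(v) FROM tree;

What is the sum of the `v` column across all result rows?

Base: v=1.
Iteration 1: 1 < 34 holds -> v = 1 * 2 = 2.
Iteration 2: 2 < 34 holds -> v = 2 * 2 = 4.
Iteration 3: 4 < 34 holds -> v = 4 * 2 = 8.
Iteration 4: 8 < 34 holds -> v = 8 * 2 = 16.
Iteration 5: 16 < 34 holds -> v = 16 * 2 = 32.
Iteration 6: 32 < 34 holds -> v = 32 * 2 = 64.
Iteration 7: 64 < 34 fails; recursion stops.
SUM(v) = 1 + 2 + 4 + 8 + 16 + 32 + 64 = 127.

127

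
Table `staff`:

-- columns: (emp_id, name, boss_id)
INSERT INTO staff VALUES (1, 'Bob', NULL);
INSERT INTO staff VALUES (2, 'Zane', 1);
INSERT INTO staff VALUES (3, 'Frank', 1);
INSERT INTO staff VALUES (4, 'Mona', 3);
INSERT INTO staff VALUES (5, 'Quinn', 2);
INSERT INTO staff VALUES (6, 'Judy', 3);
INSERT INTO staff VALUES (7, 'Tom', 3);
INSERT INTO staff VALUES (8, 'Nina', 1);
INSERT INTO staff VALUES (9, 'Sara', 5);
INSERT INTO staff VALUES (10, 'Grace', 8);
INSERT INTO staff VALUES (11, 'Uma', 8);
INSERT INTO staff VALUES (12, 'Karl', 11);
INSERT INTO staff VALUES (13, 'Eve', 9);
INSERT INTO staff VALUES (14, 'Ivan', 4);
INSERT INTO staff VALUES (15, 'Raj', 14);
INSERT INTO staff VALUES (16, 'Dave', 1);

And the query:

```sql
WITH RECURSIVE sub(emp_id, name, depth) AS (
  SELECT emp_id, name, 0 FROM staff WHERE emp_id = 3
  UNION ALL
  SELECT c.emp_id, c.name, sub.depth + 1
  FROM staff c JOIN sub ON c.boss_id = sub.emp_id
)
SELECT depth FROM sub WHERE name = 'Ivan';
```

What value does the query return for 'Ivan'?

Base: emp_id=3 (Frank) at depth 0.
Iteration 1: rows with boss_id in {3} -> Mona (id 4, depth 1), Judy (id 6, depth 1), Tom (id 7, depth 1).
Iteration 2: rows with boss_id in {4,6,7} -> Ivan (id 14, depth 2).
Iteration 3: rows with boss_id in {14} -> Raj (id 15, depth 3).
Iteration 4: no rows with boss_id in {15}; recursion stops.

2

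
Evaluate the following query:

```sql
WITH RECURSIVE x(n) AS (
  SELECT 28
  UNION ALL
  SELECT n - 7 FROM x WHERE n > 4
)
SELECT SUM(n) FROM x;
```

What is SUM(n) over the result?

Base: n=28.
Iteration 1: 28 > 4 holds -> n = 28 - 7 = 21.
Iteration 2: 21 > 4 holds -> n = 21 - 7 = 14.
Iteration 3: 14 > 4 holds -> n = 14 - 7 = 7.
Iteration 4: 7 > 4 holds -> n = 7 - 7 = 0.
Iteration 5: 0 > 4 fails; recursion stops.
SUM(n) = 28 + 21 + 14 + 7 + 0 = 70.

70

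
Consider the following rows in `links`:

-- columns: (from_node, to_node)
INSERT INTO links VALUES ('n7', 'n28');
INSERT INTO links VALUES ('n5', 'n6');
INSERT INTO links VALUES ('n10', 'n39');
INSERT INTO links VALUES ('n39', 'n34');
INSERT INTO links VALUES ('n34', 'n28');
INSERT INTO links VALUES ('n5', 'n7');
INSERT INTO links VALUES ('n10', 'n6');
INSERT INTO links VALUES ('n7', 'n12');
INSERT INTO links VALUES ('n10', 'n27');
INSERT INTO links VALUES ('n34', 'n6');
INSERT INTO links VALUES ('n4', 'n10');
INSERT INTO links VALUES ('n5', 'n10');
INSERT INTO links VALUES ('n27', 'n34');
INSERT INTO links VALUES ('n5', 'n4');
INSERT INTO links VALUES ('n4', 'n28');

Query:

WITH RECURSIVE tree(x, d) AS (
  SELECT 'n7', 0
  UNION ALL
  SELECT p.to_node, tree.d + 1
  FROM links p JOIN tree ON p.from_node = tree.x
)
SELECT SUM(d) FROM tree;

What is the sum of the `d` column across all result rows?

2

Base: (n7, d=0).
Iteration 1: edges from {n7} -> (n12, d=1), (n28, d=1).
Iteration 2: no outgoing edges from {n12,n28}; recursion stops.
SUM(d) = 0 + 1 + 1 = 2.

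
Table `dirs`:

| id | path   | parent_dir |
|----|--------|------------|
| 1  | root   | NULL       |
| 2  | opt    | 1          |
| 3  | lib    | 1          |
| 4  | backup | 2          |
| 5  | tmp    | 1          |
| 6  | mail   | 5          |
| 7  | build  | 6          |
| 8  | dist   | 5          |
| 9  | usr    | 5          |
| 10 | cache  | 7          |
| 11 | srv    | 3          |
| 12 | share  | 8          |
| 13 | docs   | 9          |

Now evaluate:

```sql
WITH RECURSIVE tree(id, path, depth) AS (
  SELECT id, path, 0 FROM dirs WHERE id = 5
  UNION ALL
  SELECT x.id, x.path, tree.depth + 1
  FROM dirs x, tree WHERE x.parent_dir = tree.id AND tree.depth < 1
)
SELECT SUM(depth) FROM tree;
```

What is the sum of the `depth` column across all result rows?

3

Base: id=5 (tmp) at depth 0.
Iteration 1: rows with parent_dir in {5} -> mail (id 6, depth 1), dist (id 8, depth 1), usr (id 9, depth 1).
Iteration 2: depth < 1 fails for all current rows; recursion stops.
SUM(depth) = 0 + 1 + 1 + 1 = 3.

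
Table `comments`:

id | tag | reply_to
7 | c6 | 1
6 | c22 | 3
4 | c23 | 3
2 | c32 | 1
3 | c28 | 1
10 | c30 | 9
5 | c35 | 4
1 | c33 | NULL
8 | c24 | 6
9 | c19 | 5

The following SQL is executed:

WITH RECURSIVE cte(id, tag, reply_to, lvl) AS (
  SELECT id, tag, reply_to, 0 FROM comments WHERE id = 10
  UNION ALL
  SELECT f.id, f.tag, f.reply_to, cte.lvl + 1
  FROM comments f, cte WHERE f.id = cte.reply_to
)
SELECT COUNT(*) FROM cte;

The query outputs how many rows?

6

Base: id=10 (c30), reply_to=9, lvl 0.
Iteration 1: join on id=9 -> c19 (id 9, reply_to=5, lvl 1).
Iteration 2: join on id=5 -> c35 (id 5, reply_to=4, lvl 2).
Iteration 3: join on id=4 -> c23 (id 4, reply_to=3, lvl 3).
Iteration 4: join on id=3 -> c28 (id 3, reply_to=1, lvl 4).
Iteration 5: join on id=1 -> c33 (id 1, reply_to=NULL, lvl 5).
Iteration 6: reply_to is NULL; no match; recursion stops.
Total rows emitted: 6.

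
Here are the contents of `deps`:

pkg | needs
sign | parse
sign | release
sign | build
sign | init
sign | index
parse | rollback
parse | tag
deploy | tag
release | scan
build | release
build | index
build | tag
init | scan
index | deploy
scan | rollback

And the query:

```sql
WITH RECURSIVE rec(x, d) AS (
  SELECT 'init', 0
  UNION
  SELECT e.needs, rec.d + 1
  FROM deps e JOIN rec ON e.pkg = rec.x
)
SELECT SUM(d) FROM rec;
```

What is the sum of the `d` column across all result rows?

3

Base: (init, d=0).
Iteration 1: edges from {init} -> (scan, d=1).
Iteration 2: edges from {scan} -> (rollback, d=2).
Iteration 3: no outgoing edges from {rollback}; recursion stops.
SUM(d) = 0 + 1 + 2 = 3.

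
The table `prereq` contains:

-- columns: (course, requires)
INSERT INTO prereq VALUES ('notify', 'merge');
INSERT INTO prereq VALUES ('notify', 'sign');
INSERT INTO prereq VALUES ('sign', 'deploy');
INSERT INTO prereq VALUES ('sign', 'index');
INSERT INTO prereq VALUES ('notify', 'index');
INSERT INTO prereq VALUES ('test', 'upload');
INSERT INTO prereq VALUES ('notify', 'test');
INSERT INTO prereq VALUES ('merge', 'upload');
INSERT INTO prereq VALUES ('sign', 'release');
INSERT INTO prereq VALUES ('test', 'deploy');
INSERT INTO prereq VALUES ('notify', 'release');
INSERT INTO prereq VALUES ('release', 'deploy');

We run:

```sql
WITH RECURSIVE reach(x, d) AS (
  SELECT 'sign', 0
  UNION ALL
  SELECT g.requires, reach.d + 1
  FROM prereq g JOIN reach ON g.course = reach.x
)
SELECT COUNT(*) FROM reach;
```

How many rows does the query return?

Base: (sign, d=0).
Iteration 1: edges from {sign} -> (deploy, d=1), (index, d=1), (release, d=1).
Iteration 2: edges from {deploy,index,release} -> (deploy, d=2).
Iteration 3: no outgoing edges from {deploy}; recursion stops.
Total rows emitted: 5.

5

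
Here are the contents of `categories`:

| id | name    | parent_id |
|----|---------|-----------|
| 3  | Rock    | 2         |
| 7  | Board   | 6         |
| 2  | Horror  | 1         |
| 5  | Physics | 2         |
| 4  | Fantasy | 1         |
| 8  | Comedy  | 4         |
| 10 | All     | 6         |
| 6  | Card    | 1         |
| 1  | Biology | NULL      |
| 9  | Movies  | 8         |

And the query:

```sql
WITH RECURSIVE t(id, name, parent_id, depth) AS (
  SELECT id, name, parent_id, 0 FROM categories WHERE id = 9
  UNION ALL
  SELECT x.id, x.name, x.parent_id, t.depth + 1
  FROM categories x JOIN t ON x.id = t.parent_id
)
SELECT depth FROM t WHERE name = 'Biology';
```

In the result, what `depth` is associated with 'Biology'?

Base: id=9 (Movies), parent_id=8, depth 0.
Iteration 1: join on id=8 -> Comedy (id 8, parent_id=4, depth 1).
Iteration 2: join on id=4 -> Fantasy (id 4, parent_id=1, depth 2).
Iteration 3: join on id=1 -> Biology (id 1, parent_id=NULL, depth 3).
Iteration 4: parent_id is NULL; no match; recursion stops.

3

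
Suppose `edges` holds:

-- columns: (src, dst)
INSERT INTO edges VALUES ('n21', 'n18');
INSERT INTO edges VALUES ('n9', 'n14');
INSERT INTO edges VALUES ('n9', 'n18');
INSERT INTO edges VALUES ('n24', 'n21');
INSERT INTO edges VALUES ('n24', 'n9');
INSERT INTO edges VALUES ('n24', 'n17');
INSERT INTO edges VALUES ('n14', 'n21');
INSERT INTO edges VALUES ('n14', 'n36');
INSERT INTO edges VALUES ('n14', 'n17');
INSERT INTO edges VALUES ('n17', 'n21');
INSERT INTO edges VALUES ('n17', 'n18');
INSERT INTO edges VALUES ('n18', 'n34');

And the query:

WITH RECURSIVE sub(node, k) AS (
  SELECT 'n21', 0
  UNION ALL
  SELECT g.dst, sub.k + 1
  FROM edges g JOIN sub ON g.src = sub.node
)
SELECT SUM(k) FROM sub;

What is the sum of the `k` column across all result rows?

Base: (n21, k=0).
Iteration 1: edges from {n21} -> (n18, k=1).
Iteration 2: edges from {n18} -> (n34, k=2).
Iteration 3: no outgoing edges from {n34}; recursion stops.
SUM(k) = 0 + 1 + 2 = 3.

3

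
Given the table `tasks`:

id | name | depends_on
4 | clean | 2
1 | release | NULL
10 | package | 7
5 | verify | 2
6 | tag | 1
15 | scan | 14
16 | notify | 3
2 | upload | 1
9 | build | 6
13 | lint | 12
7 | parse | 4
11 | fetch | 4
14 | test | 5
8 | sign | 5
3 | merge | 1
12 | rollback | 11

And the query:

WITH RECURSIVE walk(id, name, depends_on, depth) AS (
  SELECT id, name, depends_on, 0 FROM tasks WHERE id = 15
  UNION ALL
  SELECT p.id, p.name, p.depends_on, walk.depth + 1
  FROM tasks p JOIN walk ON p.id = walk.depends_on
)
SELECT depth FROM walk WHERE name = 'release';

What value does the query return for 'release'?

Base: id=15 (scan), depends_on=14, depth 0.
Iteration 1: join on id=14 -> test (id 14, depends_on=5, depth 1).
Iteration 2: join on id=5 -> verify (id 5, depends_on=2, depth 2).
Iteration 3: join on id=2 -> upload (id 2, depends_on=1, depth 3).
Iteration 4: join on id=1 -> release (id 1, depends_on=NULL, depth 4).
Iteration 5: depends_on is NULL; no match; recursion stops.

4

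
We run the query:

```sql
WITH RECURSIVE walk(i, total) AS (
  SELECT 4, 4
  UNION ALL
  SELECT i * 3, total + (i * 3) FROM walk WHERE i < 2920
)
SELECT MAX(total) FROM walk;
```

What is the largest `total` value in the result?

Base: i=4, total=4.
Iteration 1: 4 < 2920 holds -> i = 4 * 3 = 12, total = 4 + 12 = 16.
Iteration 2: 12 < 2920 holds -> i = 12 * 3 = 36, total = 16 + 36 = 52.
Iteration 3: 36 < 2920 holds -> i = 36 * 3 = 108, total = 52 + 108 = 160.
Iteration 4: 108 < 2920 holds -> i = 108 * 3 = 324, total = 160 + 324 = 484.
Iteration 5: 324 < 2920 holds -> i = 324 * 3 = 972, total = 484 + 972 = 1456.
Iteration 6: 972 < 2920 holds -> i = 972 * 3 = 2916, total = 1456 + 2916 = 4372.
Iteration 7: 2916 < 2920 holds -> i = 2916 * 3 = 8748, total = 4372 + 8748 = 13120.
Iteration 8: 8748 < 2920 fails; recursion stops.
total values: 4, 16, 52, 160, 484, 1456, 4372, 13120; the maximum is 13120.

13120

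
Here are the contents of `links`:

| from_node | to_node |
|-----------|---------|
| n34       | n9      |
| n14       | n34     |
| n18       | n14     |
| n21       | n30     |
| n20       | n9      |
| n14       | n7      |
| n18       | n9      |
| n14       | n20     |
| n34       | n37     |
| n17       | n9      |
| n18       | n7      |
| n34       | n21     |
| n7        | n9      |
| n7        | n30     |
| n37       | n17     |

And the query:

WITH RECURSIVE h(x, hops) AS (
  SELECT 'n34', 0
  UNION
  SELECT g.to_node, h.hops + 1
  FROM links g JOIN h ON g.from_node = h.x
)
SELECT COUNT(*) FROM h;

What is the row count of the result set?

7

Base: (n34, hops=0).
Iteration 1: edges from {n34} -> (n21, hops=1), (n37, hops=1), (n9, hops=1).
Iteration 2: edges from {n21,n37,n9} -> (n17, hops=2), (n30, hops=2).
Iteration 3: edges from {n17,n30} -> (n9, hops=3).
Iteration 4: no outgoing edges from {n9}; recursion stops.
Total rows emitted: 7.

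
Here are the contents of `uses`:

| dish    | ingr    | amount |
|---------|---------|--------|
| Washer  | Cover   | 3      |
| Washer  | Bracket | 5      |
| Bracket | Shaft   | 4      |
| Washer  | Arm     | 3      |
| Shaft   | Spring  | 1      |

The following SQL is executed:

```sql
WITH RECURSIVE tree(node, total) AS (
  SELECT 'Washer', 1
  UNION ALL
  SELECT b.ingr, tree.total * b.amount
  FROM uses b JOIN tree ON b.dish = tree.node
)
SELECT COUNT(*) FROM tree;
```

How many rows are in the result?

6

Base: (Washer, total=1).
Iteration 1: components of {Washer} -> Arm = 1*3 = 3, Bracket = 1*5 = 5, Cover = 1*3 = 3.
Iteration 2: components of {Arm,Bracket,Cover} -> Shaft = 5*4 = 20.
Iteration 3: components of {Shaft} -> Spring = 20*1 = 20.
Iteration 4: no further components; recursion stops.
Total rows emitted: 6.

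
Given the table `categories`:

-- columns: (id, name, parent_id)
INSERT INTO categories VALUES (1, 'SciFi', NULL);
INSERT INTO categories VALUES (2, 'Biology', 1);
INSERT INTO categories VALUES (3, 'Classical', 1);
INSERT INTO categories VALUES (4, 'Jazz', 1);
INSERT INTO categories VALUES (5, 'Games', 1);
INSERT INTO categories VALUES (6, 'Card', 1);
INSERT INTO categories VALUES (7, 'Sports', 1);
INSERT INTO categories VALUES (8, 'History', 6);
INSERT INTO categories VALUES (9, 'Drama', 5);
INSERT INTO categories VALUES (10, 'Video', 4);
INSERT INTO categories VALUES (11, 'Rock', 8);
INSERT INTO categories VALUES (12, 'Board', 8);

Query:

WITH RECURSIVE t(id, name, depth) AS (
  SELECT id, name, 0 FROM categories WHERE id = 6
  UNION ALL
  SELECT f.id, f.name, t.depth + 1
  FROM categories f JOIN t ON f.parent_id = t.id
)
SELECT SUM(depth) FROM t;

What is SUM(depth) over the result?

5

Base: id=6 (Card) at depth 0.
Iteration 1: rows with parent_id in {6} -> History (id 8, depth 1).
Iteration 2: rows with parent_id in {8} -> Rock (id 11, depth 2), Board (id 12, depth 2).
Iteration 3: no rows with parent_id in {11,12}; recursion stops.
SUM(depth) = 0 + 1 + 2 + 2 = 5.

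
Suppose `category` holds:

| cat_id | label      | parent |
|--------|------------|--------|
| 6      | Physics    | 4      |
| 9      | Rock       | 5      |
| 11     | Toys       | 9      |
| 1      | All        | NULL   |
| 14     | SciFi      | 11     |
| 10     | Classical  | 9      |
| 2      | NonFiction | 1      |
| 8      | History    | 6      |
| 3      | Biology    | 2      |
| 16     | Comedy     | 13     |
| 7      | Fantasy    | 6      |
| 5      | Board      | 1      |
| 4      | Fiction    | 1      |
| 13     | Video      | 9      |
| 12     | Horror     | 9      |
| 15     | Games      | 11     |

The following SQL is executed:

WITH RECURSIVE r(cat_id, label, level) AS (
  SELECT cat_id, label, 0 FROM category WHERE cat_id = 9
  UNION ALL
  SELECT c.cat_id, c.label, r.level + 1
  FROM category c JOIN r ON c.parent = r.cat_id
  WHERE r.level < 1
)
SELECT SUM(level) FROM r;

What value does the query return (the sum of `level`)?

Base: cat_id=9 (Rock) at level 0.
Iteration 1: rows with parent in {9} -> Classical (id 10, level 1), Toys (id 11, level 1), Horror (id 12, level 1), Video (id 13, level 1).
Iteration 2: level < 1 fails for all current rows; recursion stops.
SUM(level) = 0 + 1 + 1 + 1 + 1 = 4.

4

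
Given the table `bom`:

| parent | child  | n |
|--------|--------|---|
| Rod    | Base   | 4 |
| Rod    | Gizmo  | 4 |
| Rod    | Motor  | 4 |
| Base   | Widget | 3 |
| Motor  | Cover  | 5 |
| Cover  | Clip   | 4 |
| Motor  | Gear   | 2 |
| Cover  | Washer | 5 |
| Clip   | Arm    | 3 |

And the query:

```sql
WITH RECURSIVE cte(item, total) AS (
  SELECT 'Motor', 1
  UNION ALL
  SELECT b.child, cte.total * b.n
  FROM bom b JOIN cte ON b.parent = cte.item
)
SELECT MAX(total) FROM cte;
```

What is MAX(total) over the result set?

60

Base: (Motor, total=1).
Iteration 1: components of {Motor} -> Cover = 1*5 = 5, Gear = 1*2 = 2.
Iteration 2: components of {Cover,Gear} -> Clip = 5*4 = 20, Washer = 5*5 = 25.
Iteration 3: components of {Clip,Washer} -> Arm = 20*3 = 60.
Iteration 4: no further components; recursion stops.
total values: 1, 5, 2, 20, 25, 60; the maximum is 60.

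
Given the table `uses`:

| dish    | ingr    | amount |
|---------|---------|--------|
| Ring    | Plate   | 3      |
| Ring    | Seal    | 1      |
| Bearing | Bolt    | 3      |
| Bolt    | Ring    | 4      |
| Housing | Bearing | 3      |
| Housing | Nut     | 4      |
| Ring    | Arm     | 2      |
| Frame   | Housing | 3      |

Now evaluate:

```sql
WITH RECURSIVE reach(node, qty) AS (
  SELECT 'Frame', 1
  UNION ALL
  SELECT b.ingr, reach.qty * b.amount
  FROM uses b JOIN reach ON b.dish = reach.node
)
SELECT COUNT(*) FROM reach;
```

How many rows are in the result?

9

Base: (Frame, qty=1).
Iteration 1: components of {Frame} -> Housing = 1*3 = 3.
Iteration 2: components of {Housing} -> Bearing = 3*3 = 9, Nut = 3*4 = 12.
Iteration 3: components of {Bearing,Nut} -> Bolt = 9*3 = 27.
Iteration 4: components of {Bolt} -> Ring = 27*4 = 108.
Iteration 5: components of {Ring} -> Arm = 108*2 = 216, Plate = 108*3 = 324, Seal = 108*1 = 108.
Iteration 6: no further components; recursion stops.
Total rows emitted: 9.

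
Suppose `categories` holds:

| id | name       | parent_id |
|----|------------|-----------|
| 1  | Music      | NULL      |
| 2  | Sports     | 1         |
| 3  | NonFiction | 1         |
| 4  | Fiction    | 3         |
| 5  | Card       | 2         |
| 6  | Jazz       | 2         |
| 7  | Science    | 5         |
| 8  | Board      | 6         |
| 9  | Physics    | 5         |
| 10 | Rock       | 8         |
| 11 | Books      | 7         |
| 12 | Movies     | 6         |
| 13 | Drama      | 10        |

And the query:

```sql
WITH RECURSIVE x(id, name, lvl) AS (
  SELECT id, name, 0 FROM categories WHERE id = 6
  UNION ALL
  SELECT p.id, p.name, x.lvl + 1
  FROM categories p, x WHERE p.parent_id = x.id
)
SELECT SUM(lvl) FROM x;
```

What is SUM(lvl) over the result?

7

Base: id=6 (Jazz) at lvl 0.
Iteration 1: rows with parent_id in {6} -> Board (id 8, lvl 1), Movies (id 12, lvl 1).
Iteration 2: rows with parent_id in {8,12} -> Rock (id 10, lvl 2).
Iteration 3: rows with parent_id in {10} -> Drama (id 13, lvl 3).
Iteration 4: no rows with parent_id in {13}; recursion stops.
SUM(lvl) = 0 + 1 + 1 + 2 + 3 = 7.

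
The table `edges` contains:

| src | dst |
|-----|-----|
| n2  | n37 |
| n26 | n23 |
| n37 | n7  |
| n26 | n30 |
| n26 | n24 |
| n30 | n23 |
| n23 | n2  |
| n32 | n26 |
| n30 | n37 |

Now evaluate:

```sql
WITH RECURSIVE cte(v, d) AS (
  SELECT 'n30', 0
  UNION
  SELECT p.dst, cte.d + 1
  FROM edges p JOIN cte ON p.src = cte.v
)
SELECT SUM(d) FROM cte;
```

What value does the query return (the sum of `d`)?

Base: (n30, d=0).
Iteration 1: edges from {n30} -> (n23, d=1), (n37, d=1).
Iteration 2: edges from {n23,n37} -> (n2, d=2), (n7, d=2).
Iteration 3: edges from {n2,n7} -> (n37, d=3).
Iteration 4: edges from {n37} -> (n7, d=4).
Iteration 5: no outgoing edges from {n7}; recursion stops.
SUM(d) = 0 + 1 + 1 + 2 + 2 + 3 + 4 = 13.

13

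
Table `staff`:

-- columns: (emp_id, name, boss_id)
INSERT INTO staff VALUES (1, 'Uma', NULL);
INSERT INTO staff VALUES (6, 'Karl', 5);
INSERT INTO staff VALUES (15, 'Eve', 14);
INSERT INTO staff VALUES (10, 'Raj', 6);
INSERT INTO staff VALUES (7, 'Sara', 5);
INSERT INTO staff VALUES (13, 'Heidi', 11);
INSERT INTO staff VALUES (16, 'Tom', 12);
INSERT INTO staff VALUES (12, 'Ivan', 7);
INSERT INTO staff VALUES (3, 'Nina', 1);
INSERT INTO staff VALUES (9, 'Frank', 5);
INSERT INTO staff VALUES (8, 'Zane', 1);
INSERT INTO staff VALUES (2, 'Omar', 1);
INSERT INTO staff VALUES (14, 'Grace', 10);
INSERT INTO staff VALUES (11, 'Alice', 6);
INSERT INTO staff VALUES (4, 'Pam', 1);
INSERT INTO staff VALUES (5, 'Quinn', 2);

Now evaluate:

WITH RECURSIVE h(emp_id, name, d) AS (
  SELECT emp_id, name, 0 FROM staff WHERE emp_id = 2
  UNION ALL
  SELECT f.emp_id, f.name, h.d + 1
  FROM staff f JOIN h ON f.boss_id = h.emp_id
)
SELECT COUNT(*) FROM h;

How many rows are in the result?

Base: emp_id=2 (Omar) at d 0.
Iteration 1: rows with boss_id in {2} -> Quinn (id 5, d 1).
Iteration 2: rows with boss_id in {5} -> Karl (id 6, d 2), Sara (id 7, d 2), Frank (id 9, d 2).
Iteration 3: rows with boss_id in {6,7,9} -> Raj (id 10, d 3), Alice (id 11, d 3), Ivan (id 12, d 3).
Iteration 4: rows with boss_id in {10,11,12} -> Heidi (id 13, d 4), Grace (id 14, d 4), Tom (id 16, d 4).
Iteration 5: rows with boss_id in {13,14,16} -> Eve (id 15, d 5).
Iteration 6: no rows with boss_id in {15}; recursion stops.
Total rows emitted: 12.

12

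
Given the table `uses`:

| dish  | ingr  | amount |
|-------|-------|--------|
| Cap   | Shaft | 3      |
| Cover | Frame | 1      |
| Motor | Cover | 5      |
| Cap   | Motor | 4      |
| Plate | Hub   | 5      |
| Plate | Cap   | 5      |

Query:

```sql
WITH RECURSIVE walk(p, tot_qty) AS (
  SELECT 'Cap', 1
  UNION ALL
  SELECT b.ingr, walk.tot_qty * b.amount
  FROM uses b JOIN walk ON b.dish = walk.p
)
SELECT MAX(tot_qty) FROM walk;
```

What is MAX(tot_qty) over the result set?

Base: (Cap, tot_qty=1).
Iteration 1: components of {Cap} -> Motor = 1*4 = 4, Shaft = 1*3 = 3.
Iteration 2: components of {Motor,Shaft} -> Cover = 4*5 = 20.
Iteration 3: components of {Cover} -> Frame = 20*1 = 20.
Iteration 4: no further components; recursion stops.
tot_qty values: 1, 4, 3, 20, 20; the maximum is 20.

20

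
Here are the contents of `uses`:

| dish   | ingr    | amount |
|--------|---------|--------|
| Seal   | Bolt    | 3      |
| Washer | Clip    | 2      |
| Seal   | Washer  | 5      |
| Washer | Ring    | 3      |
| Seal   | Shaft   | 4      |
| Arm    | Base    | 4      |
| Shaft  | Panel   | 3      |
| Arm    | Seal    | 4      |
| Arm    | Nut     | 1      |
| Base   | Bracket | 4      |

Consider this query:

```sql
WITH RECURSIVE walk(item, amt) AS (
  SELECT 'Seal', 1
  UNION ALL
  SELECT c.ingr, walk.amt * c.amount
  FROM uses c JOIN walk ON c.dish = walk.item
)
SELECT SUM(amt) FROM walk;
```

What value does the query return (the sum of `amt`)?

50

Base: (Seal, amt=1).
Iteration 1: components of {Seal} -> Bolt = 1*3 = 3, Shaft = 1*4 = 4, Washer = 1*5 = 5.
Iteration 2: components of {Bolt,Shaft,Washer} -> Clip = 5*2 = 10, Panel = 4*3 = 12, Ring = 5*3 = 15.
Iteration 3: no further components; recursion stops.
SUM(amt) = 1 + 5 + 4 + 3 + 15 + 10 + 12 = 50.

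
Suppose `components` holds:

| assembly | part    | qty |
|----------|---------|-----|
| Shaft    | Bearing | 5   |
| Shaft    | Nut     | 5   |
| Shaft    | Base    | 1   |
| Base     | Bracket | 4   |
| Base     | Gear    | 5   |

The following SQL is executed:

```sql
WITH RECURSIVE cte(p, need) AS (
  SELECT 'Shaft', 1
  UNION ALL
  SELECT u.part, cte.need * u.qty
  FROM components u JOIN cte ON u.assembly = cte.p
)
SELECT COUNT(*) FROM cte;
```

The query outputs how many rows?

Base: (Shaft, need=1).
Iteration 1: components of {Shaft} -> Base = 1*1 = 1, Bearing = 1*5 = 5, Nut = 1*5 = 5.
Iteration 2: components of {Base,Bearing,Nut} -> Bracket = 1*4 = 4, Gear = 1*5 = 5.
Iteration 3: no further components; recursion stops.
Total rows emitted: 6.

6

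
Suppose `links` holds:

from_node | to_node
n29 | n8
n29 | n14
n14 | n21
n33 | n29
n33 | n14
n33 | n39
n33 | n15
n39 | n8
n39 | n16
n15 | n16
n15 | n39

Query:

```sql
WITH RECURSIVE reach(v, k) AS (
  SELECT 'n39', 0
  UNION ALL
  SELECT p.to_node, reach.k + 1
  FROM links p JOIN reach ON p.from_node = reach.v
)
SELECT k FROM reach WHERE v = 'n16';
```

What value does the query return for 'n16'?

Base: (n39, k=0).
Iteration 1: edges from {n39} -> (n16, k=1), (n8, k=1).
Iteration 2: no outgoing edges from {n16,n8}; recursion stops.

1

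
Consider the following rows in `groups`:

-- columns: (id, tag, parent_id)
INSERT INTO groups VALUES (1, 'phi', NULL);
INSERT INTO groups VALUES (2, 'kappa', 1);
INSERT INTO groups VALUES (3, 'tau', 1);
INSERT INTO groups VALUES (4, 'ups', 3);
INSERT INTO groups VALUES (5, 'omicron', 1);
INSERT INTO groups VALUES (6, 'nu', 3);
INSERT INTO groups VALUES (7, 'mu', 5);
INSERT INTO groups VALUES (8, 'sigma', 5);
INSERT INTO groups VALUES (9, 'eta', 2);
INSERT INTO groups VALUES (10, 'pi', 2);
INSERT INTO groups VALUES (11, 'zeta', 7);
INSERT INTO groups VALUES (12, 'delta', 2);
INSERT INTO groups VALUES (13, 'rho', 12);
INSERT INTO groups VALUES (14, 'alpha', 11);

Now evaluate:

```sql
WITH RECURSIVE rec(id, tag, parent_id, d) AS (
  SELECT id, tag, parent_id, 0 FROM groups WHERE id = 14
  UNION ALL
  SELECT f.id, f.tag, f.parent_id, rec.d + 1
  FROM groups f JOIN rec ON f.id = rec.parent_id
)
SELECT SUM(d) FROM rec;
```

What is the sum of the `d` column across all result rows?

10

Base: id=14 (alpha), parent_id=11, d 0.
Iteration 1: join on id=11 -> zeta (id 11, parent_id=7, d 1).
Iteration 2: join on id=7 -> mu (id 7, parent_id=5, d 2).
Iteration 3: join on id=5 -> omicron (id 5, parent_id=1, d 3).
Iteration 4: join on id=1 -> phi (id 1, parent_id=NULL, d 4).
Iteration 5: parent_id is NULL; no match; recursion stops.
SUM(d) = 0 + 1 + 2 + 3 + 4 = 10.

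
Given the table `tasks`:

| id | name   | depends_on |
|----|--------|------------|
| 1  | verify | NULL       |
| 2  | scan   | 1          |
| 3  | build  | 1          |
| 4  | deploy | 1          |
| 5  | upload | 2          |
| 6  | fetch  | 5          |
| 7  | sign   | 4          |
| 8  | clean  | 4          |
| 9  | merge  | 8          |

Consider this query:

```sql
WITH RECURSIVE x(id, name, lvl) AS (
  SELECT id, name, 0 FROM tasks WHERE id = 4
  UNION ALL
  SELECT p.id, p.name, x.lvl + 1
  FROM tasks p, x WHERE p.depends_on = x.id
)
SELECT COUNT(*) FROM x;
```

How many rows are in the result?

4

Base: id=4 (deploy) at lvl 0.
Iteration 1: rows with depends_on in {4} -> sign (id 7, lvl 1), clean (id 8, lvl 1).
Iteration 2: rows with depends_on in {7,8} -> merge (id 9, lvl 2).
Iteration 3: no rows with depends_on in {9}; recursion stops.
Total rows emitted: 4.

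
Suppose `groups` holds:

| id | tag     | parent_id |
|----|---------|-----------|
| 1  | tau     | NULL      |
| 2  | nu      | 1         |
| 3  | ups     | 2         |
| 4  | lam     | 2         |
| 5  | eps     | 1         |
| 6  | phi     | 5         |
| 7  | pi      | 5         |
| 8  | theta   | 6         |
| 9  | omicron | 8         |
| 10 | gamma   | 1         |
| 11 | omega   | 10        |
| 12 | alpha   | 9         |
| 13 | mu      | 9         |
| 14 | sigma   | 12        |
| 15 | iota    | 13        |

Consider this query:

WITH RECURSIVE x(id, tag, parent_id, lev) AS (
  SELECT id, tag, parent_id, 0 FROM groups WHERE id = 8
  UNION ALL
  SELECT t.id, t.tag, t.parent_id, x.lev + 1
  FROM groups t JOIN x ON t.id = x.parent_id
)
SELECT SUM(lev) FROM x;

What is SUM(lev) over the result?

6

Base: id=8 (theta), parent_id=6, lev 0.
Iteration 1: join on id=6 -> phi (id 6, parent_id=5, lev 1).
Iteration 2: join on id=5 -> eps (id 5, parent_id=1, lev 2).
Iteration 3: join on id=1 -> tau (id 1, parent_id=NULL, lev 3).
Iteration 4: parent_id is NULL; no match; recursion stops.
SUM(lev) = 0 + 1 + 2 + 3 = 6.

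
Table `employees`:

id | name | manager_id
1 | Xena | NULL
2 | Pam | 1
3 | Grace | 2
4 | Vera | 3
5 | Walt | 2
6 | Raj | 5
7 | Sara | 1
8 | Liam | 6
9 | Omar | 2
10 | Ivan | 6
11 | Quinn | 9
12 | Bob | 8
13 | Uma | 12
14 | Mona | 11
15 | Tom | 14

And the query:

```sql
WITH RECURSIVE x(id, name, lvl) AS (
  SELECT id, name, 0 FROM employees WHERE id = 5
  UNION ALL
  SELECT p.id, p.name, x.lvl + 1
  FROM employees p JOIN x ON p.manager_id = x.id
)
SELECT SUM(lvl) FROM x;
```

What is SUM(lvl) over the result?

Base: id=5 (Walt) at lvl 0.
Iteration 1: rows with manager_id in {5} -> Raj (id 6, lvl 1).
Iteration 2: rows with manager_id in {6} -> Liam (id 8, lvl 2), Ivan (id 10, lvl 2).
Iteration 3: rows with manager_id in {8,10} -> Bob (id 12, lvl 3).
Iteration 4: rows with manager_id in {12} -> Uma (id 13, lvl 4).
Iteration 5: no rows with manager_id in {13}; recursion stops.
SUM(lvl) = 0 + 1 + 2 + 2 + 3 + 4 = 12.

12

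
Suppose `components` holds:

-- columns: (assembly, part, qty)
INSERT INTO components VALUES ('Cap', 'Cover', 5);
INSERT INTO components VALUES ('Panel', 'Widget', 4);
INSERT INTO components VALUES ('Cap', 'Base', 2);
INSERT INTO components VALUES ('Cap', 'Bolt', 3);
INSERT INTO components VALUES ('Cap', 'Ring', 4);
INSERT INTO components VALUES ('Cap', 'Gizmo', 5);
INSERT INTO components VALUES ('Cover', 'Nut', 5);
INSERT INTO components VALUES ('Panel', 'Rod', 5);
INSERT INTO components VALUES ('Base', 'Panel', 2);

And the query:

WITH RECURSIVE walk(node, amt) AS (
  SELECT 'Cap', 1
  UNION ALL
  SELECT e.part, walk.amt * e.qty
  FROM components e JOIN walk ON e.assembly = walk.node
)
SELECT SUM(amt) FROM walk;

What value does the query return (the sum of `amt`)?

Base: (Cap, amt=1).
Iteration 1: components of {Cap} -> Base = 1*2 = 2, Bolt = 1*3 = 3, Cover = 1*5 = 5, Gizmo = 1*5 = 5, Ring = 1*4 = 4.
Iteration 2: components of {Base,Bolt,Cover,Gizmo,Ring} -> Nut = 5*5 = 25, Panel = 2*2 = 4.
Iteration 3: components of {Nut,Panel} -> Rod = 4*5 = 20, Widget = 4*4 = 16.
Iteration 4: no further components; recursion stops.
SUM(amt) = 1 + 5 + 5 + 2 + 4 + 3 + 25 + 4 + 20 + 16 = 85.

85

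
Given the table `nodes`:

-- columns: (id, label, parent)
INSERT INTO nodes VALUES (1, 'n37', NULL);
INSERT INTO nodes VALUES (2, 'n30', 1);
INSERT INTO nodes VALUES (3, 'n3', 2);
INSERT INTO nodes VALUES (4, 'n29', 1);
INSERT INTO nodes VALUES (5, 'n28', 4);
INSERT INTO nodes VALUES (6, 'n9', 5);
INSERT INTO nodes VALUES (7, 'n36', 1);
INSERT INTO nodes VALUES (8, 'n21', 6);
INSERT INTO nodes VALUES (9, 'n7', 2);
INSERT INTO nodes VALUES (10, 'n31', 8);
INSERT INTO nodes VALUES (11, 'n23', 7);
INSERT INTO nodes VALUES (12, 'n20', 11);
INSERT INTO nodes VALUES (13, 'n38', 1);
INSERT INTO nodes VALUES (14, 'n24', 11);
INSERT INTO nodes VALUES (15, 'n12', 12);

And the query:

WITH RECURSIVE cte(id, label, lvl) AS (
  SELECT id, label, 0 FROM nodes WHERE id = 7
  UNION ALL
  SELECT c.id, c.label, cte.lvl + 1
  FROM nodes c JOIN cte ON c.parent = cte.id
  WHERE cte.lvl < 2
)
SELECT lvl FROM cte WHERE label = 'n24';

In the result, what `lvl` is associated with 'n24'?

Base: id=7 (n36) at lvl 0.
Iteration 1: rows with parent in {7} -> n23 (id 11, lvl 1).
Iteration 2: rows with parent in {11} -> n20 (id 12, lvl 2), n24 (id 14, lvl 2).
Iteration 3: lvl < 2 fails for all current rows; recursion stops.

2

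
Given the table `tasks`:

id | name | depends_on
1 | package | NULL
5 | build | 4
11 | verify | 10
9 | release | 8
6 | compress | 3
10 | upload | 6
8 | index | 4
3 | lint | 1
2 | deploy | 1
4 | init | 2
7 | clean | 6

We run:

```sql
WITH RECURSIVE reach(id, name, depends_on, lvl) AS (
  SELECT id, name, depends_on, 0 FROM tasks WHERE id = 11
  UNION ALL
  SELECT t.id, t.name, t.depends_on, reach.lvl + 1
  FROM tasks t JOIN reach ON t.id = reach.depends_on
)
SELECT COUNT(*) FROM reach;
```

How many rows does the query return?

Base: id=11 (verify), depends_on=10, lvl 0.
Iteration 1: join on id=10 -> upload (id 10, depends_on=6, lvl 1).
Iteration 2: join on id=6 -> compress (id 6, depends_on=3, lvl 2).
Iteration 3: join on id=3 -> lint (id 3, depends_on=1, lvl 3).
Iteration 4: join on id=1 -> package (id 1, depends_on=NULL, lvl 4).
Iteration 5: depends_on is NULL; no match; recursion stops.
Total rows emitted: 5.

5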